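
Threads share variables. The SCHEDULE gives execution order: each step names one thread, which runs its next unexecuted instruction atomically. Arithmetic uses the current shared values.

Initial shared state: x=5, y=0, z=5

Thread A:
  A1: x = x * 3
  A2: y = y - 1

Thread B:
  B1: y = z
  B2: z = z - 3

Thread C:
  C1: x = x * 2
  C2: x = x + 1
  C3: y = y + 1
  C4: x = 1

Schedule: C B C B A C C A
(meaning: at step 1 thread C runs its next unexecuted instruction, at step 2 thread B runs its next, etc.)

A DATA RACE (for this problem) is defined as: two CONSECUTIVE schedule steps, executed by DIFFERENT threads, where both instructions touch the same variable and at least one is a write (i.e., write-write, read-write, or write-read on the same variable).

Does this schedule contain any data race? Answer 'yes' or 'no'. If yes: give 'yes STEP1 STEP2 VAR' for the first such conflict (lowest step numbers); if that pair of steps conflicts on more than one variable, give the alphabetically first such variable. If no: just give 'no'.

Steps 1,2: C(r=x,w=x) vs B(r=z,w=y). No conflict.
Steps 2,3: B(r=z,w=y) vs C(r=x,w=x). No conflict.
Steps 3,4: C(r=x,w=x) vs B(r=z,w=z). No conflict.
Steps 4,5: B(r=z,w=z) vs A(r=x,w=x). No conflict.
Steps 5,6: A(r=x,w=x) vs C(r=y,w=y). No conflict.
Steps 6,7: same thread (C). No race.
Steps 7,8: C(r=-,w=x) vs A(r=y,w=y). No conflict.

Answer: no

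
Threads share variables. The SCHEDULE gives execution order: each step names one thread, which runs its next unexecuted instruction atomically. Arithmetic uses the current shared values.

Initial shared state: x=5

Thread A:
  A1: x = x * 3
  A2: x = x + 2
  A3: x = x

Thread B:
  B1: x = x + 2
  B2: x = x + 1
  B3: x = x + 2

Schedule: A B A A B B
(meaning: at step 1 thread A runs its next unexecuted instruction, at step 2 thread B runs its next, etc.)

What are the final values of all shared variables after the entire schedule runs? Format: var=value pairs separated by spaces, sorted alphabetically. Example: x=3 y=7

Answer: x=22

Derivation:
Step 1: thread A executes A1 (x = x * 3). Shared: x=15. PCs: A@1 B@0
Step 2: thread B executes B1 (x = x + 2). Shared: x=17. PCs: A@1 B@1
Step 3: thread A executes A2 (x = x + 2). Shared: x=19. PCs: A@2 B@1
Step 4: thread A executes A3 (x = x). Shared: x=19. PCs: A@3 B@1
Step 5: thread B executes B2 (x = x + 1). Shared: x=20. PCs: A@3 B@2
Step 6: thread B executes B3 (x = x + 2). Shared: x=22. PCs: A@3 B@3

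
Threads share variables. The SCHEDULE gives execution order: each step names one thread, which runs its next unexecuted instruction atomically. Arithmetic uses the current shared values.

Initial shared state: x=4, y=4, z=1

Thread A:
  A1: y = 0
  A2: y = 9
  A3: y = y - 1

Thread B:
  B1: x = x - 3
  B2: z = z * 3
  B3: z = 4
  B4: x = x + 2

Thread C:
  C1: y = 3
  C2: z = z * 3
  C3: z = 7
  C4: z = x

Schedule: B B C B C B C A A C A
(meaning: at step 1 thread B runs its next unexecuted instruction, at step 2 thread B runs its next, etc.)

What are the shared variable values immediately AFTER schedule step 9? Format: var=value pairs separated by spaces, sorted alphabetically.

Answer: x=3 y=9 z=7

Derivation:
Step 1: thread B executes B1 (x = x - 3). Shared: x=1 y=4 z=1. PCs: A@0 B@1 C@0
Step 2: thread B executes B2 (z = z * 3). Shared: x=1 y=4 z=3. PCs: A@0 B@2 C@0
Step 3: thread C executes C1 (y = 3). Shared: x=1 y=3 z=3. PCs: A@0 B@2 C@1
Step 4: thread B executes B3 (z = 4). Shared: x=1 y=3 z=4. PCs: A@0 B@3 C@1
Step 5: thread C executes C2 (z = z * 3). Shared: x=1 y=3 z=12. PCs: A@0 B@3 C@2
Step 6: thread B executes B4 (x = x + 2). Shared: x=3 y=3 z=12. PCs: A@0 B@4 C@2
Step 7: thread C executes C3 (z = 7). Shared: x=3 y=3 z=7. PCs: A@0 B@4 C@3
Step 8: thread A executes A1 (y = 0). Shared: x=3 y=0 z=7. PCs: A@1 B@4 C@3
Step 9: thread A executes A2 (y = 9). Shared: x=3 y=9 z=7. PCs: A@2 B@4 C@3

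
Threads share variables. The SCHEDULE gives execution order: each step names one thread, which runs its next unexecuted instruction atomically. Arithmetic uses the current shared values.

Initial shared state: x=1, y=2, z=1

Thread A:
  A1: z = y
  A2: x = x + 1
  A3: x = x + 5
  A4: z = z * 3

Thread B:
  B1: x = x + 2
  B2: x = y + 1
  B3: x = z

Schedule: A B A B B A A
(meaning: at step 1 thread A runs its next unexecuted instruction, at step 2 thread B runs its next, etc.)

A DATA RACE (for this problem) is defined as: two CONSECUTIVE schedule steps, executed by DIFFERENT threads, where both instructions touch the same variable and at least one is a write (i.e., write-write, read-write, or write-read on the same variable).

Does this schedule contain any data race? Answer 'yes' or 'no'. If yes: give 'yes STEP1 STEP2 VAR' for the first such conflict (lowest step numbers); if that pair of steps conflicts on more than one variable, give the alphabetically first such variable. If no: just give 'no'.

Answer: yes 2 3 x

Derivation:
Steps 1,2: A(r=y,w=z) vs B(r=x,w=x). No conflict.
Steps 2,3: B(x = x + 2) vs A(x = x + 1). RACE on x (W-W).
Steps 3,4: A(x = x + 1) vs B(x = y + 1). RACE on x (W-W).
Steps 4,5: same thread (B). No race.
Steps 5,6: B(x = z) vs A(x = x + 5). RACE on x (W-W).
Steps 6,7: same thread (A). No race.
First conflict at steps 2,3.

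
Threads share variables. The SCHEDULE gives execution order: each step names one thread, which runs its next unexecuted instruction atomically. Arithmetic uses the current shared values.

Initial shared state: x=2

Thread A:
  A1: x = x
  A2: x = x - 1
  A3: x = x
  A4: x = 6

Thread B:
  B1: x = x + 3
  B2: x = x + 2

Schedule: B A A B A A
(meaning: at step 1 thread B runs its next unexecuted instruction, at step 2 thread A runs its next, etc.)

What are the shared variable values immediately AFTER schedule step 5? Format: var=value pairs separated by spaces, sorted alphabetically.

Answer: x=6

Derivation:
Step 1: thread B executes B1 (x = x + 3). Shared: x=5. PCs: A@0 B@1
Step 2: thread A executes A1 (x = x). Shared: x=5. PCs: A@1 B@1
Step 3: thread A executes A2 (x = x - 1). Shared: x=4. PCs: A@2 B@1
Step 4: thread B executes B2 (x = x + 2). Shared: x=6. PCs: A@2 B@2
Step 5: thread A executes A3 (x = x). Shared: x=6. PCs: A@3 B@2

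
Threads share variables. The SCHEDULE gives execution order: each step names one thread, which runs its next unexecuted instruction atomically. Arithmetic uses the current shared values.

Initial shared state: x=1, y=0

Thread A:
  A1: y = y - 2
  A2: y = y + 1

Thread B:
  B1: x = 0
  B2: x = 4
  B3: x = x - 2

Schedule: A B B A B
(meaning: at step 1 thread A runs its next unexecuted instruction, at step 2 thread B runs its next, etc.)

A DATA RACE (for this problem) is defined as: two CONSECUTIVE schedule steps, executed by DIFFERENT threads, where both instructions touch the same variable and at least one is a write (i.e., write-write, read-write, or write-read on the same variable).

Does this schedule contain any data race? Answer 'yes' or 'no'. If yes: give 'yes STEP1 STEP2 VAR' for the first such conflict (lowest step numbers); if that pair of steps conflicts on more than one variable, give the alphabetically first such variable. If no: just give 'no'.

Steps 1,2: A(r=y,w=y) vs B(r=-,w=x). No conflict.
Steps 2,3: same thread (B). No race.
Steps 3,4: B(r=-,w=x) vs A(r=y,w=y). No conflict.
Steps 4,5: A(r=y,w=y) vs B(r=x,w=x). No conflict.

Answer: no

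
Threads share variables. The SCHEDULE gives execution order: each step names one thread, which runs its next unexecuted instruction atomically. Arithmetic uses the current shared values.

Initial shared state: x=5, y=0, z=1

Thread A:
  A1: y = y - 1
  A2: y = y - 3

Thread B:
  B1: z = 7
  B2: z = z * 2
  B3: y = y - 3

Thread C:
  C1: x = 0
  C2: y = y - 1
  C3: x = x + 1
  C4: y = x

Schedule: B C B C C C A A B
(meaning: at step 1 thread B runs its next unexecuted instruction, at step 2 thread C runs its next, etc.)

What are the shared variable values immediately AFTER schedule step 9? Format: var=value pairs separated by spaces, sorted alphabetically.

Step 1: thread B executes B1 (z = 7). Shared: x=5 y=0 z=7. PCs: A@0 B@1 C@0
Step 2: thread C executes C1 (x = 0). Shared: x=0 y=0 z=7. PCs: A@0 B@1 C@1
Step 3: thread B executes B2 (z = z * 2). Shared: x=0 y=0 z=14. PCs: A@0 B@2 C@1
Step 4: thread C executes C2 (y = y - 1). Shared: x=0 y=-1 z=14. PCs: A@0 B@2 C@2
Step 5: thread C executes C3 (x = x + 1). Shared: x=1 y=-1 z=14. PCs: A@0 B@2 C@3
Step 6: thread C executes C4 (y = x). Shared: x=1 y=1 z=14. PCs: A@0 B@2 C@4
Step 7: thread A executes A1 (y = y - 1). Shared: x=1 y=0 z=14. PCs: A@1 B@2 C@4
Step 8: thread A executes A2 (y = y - 3). Shared: x=1 y=-3 z=14. PCs: A@2 B@2 C@4
Step 9: thread B executes B3 (y = y - 3). Shared: x=1 y=-6 z=14. PCs: A@2 B@3 C@4

Answer: x=1 y=-6 z=14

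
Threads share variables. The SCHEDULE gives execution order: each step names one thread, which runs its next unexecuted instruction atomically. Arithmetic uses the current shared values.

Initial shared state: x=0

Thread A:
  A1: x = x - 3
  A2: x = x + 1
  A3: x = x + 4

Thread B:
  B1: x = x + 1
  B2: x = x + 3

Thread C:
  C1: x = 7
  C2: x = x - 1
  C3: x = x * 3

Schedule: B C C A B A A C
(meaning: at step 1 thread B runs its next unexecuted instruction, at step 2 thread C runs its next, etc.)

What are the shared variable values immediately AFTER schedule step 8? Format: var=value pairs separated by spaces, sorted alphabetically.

Step 1: thread B executes B1 (x = x + 1). Shared: x=1. PCs: A@0 B@1 C@0
Step 2: thread C executes C1 (x = 7). Shared: x=7. PCs: A@0 B@1 C@1
Step 3: thread C executes C2 (x = x - 1). Shared: x=6. PCs: A@0 B@1 C@2
Step 4: thread A executes A1 (x = x - 3). Shared: x=3. PCs: A@1 B@1 C@2
Step 5: thread B executes B2 (x = x + 3). Shared: x=6. PCs: A@1 B@2 C@2
Step 6: thread A executes A2 (x = x + 1). Shared: x=7. PCs: A@2 B@2 C@2
Step 7: thread A executes A3 (x = x + 4). Shared: x=11. PCs: A@3 B@2 C@2
Step 8: thread C executes C3 (x = x * 3). Shared: x=33. PCs: A@3 B@2 C@3

Answer: x=33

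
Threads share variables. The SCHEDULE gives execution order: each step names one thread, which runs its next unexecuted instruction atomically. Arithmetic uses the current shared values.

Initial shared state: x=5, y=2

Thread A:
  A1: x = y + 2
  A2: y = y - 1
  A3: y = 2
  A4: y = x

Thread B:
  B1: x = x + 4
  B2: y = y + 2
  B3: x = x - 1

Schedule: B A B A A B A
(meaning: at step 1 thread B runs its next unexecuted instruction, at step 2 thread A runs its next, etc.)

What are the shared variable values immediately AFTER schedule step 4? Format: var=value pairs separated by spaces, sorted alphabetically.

Step 1: thread B executes B1 (x = x + 4). Shared: x=9 y=2. PCs: A@0 B@1
Step 2: thread A executes A1 (x = y + 2). Shared: x=4 y=2. PCs: A@1 B@1
Step 3: thread B executes B2 (y = y + 2). Shared: x=4 y=4. PCs: A@1 B@2
Step 4: thread A executes A2 (y = y - 1). Shared: x=4 y=3. PCs: A@2 B@2

Answer: x=4 y=3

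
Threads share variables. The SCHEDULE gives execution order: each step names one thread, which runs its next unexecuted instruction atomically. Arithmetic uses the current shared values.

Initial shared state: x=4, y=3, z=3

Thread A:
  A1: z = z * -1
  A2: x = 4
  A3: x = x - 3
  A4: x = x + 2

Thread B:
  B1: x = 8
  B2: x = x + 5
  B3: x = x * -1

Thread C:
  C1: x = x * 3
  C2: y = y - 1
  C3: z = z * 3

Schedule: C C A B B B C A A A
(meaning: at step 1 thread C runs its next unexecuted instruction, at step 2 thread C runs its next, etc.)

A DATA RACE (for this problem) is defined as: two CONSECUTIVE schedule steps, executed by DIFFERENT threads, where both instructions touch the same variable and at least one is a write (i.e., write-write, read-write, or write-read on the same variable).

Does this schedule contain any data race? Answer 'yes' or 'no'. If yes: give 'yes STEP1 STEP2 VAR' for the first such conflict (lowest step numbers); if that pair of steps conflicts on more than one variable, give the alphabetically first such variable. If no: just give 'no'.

Answer: no

Derivation:
Steps 1,2: same thread (C). No race.
Steps 2,3: C(r=y,w=y) vs A(r=z,w=z). No conflict.
Steps 3,4: A(r=z,w=z) vs B(r=-,w=x). No conflict.
Steps 4,5: same thread (B). No race.
Steps 5,6: same thread (B). No race.
Steps 6,7: B(r=x,w=x) vs C(r=z,w=z). No conflict.
Steps 7,8: C(r=z,w=z) vs A(r=-,w=x). No conflict.
Steps 8,9: same thread (A). No race.
Steps 9,10: same thread (A). No race.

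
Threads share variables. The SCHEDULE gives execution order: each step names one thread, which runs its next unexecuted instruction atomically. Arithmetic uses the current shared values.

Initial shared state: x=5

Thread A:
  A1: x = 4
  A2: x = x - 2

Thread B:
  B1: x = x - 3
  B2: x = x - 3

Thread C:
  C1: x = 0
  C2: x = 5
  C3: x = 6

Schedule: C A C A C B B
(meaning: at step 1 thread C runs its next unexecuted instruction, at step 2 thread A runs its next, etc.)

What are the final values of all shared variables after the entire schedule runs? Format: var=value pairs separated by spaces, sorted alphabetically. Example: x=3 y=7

Answer: x=0

Derivation:
Step 1: thread C executes C1 (x = 0). Shared: x=0. PCs: A@0 B@0 C@1
Step 2: thread A executes A1 (x = 4). Shared: x=4. PCs: A@1 B@0 C@1
Step 3: thread C executes C2 (x = 5). Shared: x=5. PCs: A@1 B@0 C@2
Step 4: thread A executes A2 (x = x - 2). Shared: x=3. PCs: A@2 B@0 C@2
Step 5: thread C executes C3 (x = 6). Shared: x=6. PCs: A@2 B@0 C@3
Step 6: thread B executes B1 (x = x - 3). Shared: x=3. PCs: A@2 B@1 C@3
Step 7: thread B executes B2 (x = x - 3). Shared: x=0. PCs: A@2 B@2 C@3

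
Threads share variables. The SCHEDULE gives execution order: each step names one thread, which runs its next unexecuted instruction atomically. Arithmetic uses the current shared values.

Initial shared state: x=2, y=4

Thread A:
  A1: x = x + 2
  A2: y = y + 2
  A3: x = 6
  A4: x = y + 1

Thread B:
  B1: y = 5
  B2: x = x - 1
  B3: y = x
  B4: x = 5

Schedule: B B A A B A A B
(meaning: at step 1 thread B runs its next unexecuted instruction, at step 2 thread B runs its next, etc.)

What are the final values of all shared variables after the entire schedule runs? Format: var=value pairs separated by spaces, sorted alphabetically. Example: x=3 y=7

Step 1: thread B executes B1 (y = 5). Shared: x=2 y=5. PCs: A@0 B@1
Step 2: thread B executes B2 (x = x - 1). Shared: x=1 y=5. PCs: A@0 B@2
Step 3: thread A executes A1 (x = x + 2). Shared: x=3 y=5. PCs: A@1 B@2
Step 4: thread A executes A2 (y = y + 2). Shared: x=3 y=7. PCs: A@2 B@2
Step 5: thread B executes B3 (y = x). Shared: x=3 y=3. PCs: A@2 B@3
Step 6: thread A executes A3 (x = 6). Shared: x=6 y=3. PCs: A@3 B@3
Step 7: thread A executes A4 (x = y + 1). Shared: x=4 y=3. PCs: A@4 B@3
Step 8: thread B executes B4 (x = 5). Shared: x=5 y=3. PCs: A@4 B@4

Answer: x=5 y=3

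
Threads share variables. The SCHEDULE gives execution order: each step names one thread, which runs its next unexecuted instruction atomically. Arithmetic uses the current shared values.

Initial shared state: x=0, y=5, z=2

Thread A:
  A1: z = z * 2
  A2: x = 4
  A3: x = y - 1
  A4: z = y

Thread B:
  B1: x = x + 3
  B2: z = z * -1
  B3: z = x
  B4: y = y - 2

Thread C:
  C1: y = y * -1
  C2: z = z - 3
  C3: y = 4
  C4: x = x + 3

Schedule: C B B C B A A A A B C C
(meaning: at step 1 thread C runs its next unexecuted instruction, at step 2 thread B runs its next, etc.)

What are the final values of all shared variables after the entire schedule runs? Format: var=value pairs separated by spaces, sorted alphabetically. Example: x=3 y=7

Answer: x=-3 y=4 z=-5

Derivation:
Step 1: thread C executes C1 (y = y * -1). Shared: x=0 y=-5 z=2. PCs: A@0 B@0 C@1
Step 2: thread B executes B1 (x = x + 3). Shared: x=3 y=-5 z=2. PCs: A@0 B@1 C@1
Step 3: thread B executes B2 (z = z * -1). Shared: x=3 y=-5 z=-2. PCs: A@0 B@2 C@1
Step 4: thread C executes C2 (z = z - 3). Shared: x=3 y=-5 z=-5. PCs: A@0 B@2 C@2
Step 5: thread B executes B3 (z = x). Shared: x=3 y=-5 z=3. PCs: A@0 B@3 C@2
Step 6: thread A executes A1 (z = z * 2). Shared: x=3 y=-5 z=6. PCs: A@1 B@3 C@2
Step 7: thread A executes A2 (x = 4). Shared: x=4 y=-5 z=6. PCs: A@2 B@3 C@2
Step 8: thread A executes A3 (x = y - 1). Shared: x=-6 y=-5 z=6. PCs: A@3 B@3 C@2
Step 9: thread A executes A4 (z = y). Shared: x=-6 y=-5 z=-5. PCs: A@4 B@3 C@2
Step 10: thread B executes B4 (y = y - 2). Shared: x=-6 y=-7 z=-5. PCs: A@4 B@4 C@2
Step 11: thread C executes C3 (y = 4). Shared: x=-6 y=4 z=-5. PCs: A@4 B@4 C@3
Step 12: thread C executes C4 (x = x + 3). Shared: x=-3 y=4 z=-5. PCs: A@4 B@4 C@4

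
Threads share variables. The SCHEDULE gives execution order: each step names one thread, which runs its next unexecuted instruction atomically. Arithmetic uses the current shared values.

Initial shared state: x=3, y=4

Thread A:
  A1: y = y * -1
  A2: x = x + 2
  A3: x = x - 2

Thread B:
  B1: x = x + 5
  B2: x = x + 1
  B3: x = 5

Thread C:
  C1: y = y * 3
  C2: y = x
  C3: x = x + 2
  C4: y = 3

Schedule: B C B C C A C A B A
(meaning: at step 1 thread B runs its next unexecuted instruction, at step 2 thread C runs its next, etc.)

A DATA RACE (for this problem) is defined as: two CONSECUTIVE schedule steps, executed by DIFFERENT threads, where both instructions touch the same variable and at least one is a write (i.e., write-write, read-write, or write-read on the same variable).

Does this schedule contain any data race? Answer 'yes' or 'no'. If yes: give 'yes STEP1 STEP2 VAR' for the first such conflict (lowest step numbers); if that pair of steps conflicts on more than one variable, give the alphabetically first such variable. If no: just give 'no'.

Answer: yes 3 4 x

Derivation:
Steps 1,2: B(r=x,w=x) vs C(r=y,w=y). No conflict.
Steps 2,3: C(r=y,w=y) vs B(r=x,w=x). No conflict.
Steps 3,4: B(x = x + 1) vs C(y = x). RACE on x (W-R).
Steps 4,5: same thread (C). No race.
Steps 5,6: C(r=x,w=x) vs A(r=y,w=y). No conflict.
Steps 6,7: A(y = y * -1) vs C(y = 3). RACE on y (W-W).
Steps 7,8: C(r=-,w=y) vs A(r=x,w=x). No conflict.
Steps 8,9: A(x = x + 2) vs B(x = 5). RACE on x (W-W).
Steps 9,10: B(x = 5) vs A(x = x - 2). RACE on x (W-W).
First conflict at steps 3,4.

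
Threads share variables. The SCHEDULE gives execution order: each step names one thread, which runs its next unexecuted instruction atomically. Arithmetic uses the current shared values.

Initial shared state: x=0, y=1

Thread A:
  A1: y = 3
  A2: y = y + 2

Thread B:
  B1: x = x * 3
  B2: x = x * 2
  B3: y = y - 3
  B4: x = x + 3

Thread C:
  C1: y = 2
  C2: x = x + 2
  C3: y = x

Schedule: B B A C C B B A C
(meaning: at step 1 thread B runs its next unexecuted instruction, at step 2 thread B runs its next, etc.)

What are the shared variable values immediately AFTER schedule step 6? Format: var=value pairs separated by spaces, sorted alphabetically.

Step 1: thread B executes B1 (x = x * 3). Shared: x=0 y=1. PCs: A@0 B@1 C@0
Step 2: thread B executes B2 (x = x * 2). Shared: x=0 y=1. PCs: A@0 B@2 C@0
Step 3: thread A executes A1 (y = 3). Shared: x=0 y=3. PCs: A@1 B@2 C@0
Step 4: thread C executes C1 (y = 2). Shared: x=0 y=2. PCs: A@1 B@2 C@1
Step 5: thread C executes C2 (x = x + 2). Shared: x=2 y=2. PCs: A@1 B@2 C@2
Step 6: thread B executes B3 (y = y - 3). Shared: x=2 y=-1. PCs: A@1 B@3 C@2

Answer: x=2 y=-1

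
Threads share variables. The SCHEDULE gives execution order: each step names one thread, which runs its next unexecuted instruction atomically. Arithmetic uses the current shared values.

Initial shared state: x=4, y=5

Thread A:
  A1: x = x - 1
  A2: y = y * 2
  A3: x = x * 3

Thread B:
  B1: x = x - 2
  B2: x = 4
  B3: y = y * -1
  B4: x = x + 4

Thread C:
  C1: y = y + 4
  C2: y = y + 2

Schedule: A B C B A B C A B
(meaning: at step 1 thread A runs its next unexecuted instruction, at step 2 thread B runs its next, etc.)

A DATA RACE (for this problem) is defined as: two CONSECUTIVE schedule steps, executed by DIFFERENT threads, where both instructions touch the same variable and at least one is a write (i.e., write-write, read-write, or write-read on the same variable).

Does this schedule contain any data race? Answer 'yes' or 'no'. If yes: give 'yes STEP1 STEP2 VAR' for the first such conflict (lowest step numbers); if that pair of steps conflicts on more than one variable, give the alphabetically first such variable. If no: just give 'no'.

Steps 1,2: A(x = x - 1) vs B(x = x - 2). RACE on x (W-W).
Steps 2,3: B(r=x,w=x) vs C(r=y,w=y). No conflict.
Steps 3,4: C(r=y,w=y) vs B(r=-,w=x). No conflict.
Steps 4,5: B(r=-,w=x) vs A(r=y,w=y). No conflict.
Steps 5,6: A(y = y * 2) vs B(y = y * -1). RACE on y (W-W).
Steps 6,7: B(y = y * -1) vs C(y = y + 2). RACE on y (W-W).
Steps 7,8: C(r=y,w=y) vs A(r=x,w=x). No conflict.
Steps 8,9: A(x = x * 3) vs B(x = x + 4). RACE on x (W-W).
First conflict at steps 1,2.

Answer: yes 1 2 x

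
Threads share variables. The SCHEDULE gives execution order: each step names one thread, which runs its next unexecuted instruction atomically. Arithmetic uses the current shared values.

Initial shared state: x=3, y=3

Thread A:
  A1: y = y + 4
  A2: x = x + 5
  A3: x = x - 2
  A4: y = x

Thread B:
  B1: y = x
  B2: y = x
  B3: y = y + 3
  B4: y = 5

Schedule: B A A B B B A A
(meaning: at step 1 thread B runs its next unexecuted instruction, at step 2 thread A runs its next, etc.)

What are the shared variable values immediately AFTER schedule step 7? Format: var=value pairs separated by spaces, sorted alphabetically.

Answer: x=6 y=5

Derivation:
Step 1: thread B executes B1 (y = x). Shared: x=3 y=3. PCs: A@0 B@1
Step 2: thread A executes A1 (y = y + 4). Shared: x=3 y=7. PCs: A@1 B@1
Step 3: thread A executes A2 (x = x + 5). Shared: x=8 y=7. PCs: A@2 B@1
Step 4: thread B executes B2 (y = x). Shared: x=8 y=8. PCs: A@2 B@2
Step 5: thread B executes B3 (y = y + 3). Shared: x=8 y=11. PCs: A@2 B@3
Step 6: thread B executes B4 (y = 5). Shared: x=8 y=5. PCs: A@2 B@4
Step 7: thread A executes A3 (x = x - 2). Shared: x=6 y=5. PCs: A@3 B@4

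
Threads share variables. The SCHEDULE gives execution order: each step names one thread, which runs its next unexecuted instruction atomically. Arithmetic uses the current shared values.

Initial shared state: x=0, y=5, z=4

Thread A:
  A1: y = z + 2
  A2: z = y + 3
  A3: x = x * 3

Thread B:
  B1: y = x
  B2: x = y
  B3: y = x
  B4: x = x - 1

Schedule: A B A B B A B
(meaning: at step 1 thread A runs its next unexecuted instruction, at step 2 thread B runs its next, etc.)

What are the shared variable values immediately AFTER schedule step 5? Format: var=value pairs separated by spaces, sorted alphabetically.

Answer: x=0 y=0 z=3

Derivation:
Step 1: thread A executes A1 (y = z + 2). Shared: x=0 y=6 z=4. PCs: A@1 B@0
Step 2: thread B executes B1 (y = x). Shared: x=0 y=0 z=4. PCs: A@1 B@1
Step 3: thread A executes A2 (z = y + 3). Shared: x=0 y=0 z=3. PCs: A@2 B@1
Step 4: thread B executes B2 (x = y). Shared: x=0 y=0 z=3. PCs: A@2 B@2
Step 5: thread B executes B3 (y = x). Shared: x=0 y=0 z=3. PCs: A@2 B@3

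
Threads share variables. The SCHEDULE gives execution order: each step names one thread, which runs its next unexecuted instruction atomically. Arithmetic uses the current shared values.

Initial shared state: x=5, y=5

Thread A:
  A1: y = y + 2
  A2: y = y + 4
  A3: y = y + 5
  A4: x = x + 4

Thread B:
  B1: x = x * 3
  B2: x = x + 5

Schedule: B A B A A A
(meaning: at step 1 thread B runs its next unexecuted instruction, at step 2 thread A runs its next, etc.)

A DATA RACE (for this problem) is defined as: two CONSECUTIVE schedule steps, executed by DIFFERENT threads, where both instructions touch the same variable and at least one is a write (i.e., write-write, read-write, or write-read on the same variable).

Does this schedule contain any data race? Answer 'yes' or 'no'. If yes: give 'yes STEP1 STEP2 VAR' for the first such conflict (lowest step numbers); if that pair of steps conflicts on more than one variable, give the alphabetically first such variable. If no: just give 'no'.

Steps 1,2: B(r=x,w=x) vs A(r=y,w=y). No conflict.
Steps 2,3: A(r=y,w=y) vs B(r=x,w=x). No conflict.
Steps 3,4: B(r=x,w=x) vs A(r=y,w=y). No conflict.
Steps 4,5: same thread (A). No race.
Steps 5,6: same thread (A). No race.

Answer: no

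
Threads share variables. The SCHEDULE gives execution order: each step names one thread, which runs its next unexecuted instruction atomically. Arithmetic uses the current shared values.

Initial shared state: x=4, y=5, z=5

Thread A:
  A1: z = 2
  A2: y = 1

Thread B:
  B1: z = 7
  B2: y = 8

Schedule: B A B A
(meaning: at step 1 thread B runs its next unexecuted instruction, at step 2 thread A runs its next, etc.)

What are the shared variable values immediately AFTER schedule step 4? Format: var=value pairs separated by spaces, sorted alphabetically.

Step 1: thread B executes B1 (z = 7). Shared: x=4 y=5 z=7. PCs: A@0 B@1
Step 2: thread A executes A1 (z = 2). Shared: x=4 y=5 z=2. PCs: A@1 B@1
Step 3: thread B executes B2 (y = 8). Shared: x=4 y=8 z=2. PCs: A@1 B@2
Step 4: thread A executes A2 (y = 1). Shared: x=4 y=1 z=2. PCs: A@2 B@2

Answer: x=4 y=1 z=2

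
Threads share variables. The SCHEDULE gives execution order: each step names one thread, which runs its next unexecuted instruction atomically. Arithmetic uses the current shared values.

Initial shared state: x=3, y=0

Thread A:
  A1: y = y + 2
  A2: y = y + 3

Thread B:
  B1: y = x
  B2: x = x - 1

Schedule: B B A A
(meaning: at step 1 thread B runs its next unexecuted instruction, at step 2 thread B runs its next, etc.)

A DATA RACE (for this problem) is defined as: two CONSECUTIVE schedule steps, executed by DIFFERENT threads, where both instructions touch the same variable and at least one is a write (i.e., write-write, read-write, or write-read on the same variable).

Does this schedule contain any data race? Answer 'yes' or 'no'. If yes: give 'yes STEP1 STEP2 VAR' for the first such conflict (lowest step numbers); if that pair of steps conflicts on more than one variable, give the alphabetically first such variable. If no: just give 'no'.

Answer: no

Derivation:
Steps 1,2: same thread (B). No race.
Steps 2,3: B(r=x,w=x) vs A(r=y,w=y). No conflict.
Steps 3,4: same thread (A). No race.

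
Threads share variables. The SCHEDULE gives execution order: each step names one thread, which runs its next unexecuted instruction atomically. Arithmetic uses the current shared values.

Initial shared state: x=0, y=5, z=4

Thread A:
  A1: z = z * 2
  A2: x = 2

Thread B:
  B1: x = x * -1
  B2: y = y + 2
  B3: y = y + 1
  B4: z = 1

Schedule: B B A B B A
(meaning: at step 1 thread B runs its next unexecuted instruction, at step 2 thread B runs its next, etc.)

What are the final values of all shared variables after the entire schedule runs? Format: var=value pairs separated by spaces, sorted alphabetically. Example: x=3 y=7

Step 1: thread B executes B1 (x = x * -1). Shared: x=0 y=5 z=4. PCs: A@0 B@1
Step 2: thread B executes B2 (y = y + 2). Shared: x=0 y=7 z=4. PCs: A@0 B@2
Step 3: thread A executes A1 (z = z * 2). Shared: x=0 y=7 z=8. PCs: A@1 B@2
Step 4: thread B executes B3 (y = y + 1). Shared: x=0 y=8 z=8. PCs: A@1 B@3
Step 5: thread B executes B4 (z = 1). Shared: x=0 y=8 z=1. PCs: A@1 B@4
Step 6: thread A executes A2 (x = 2). Shared: x=2 y=8 z=1. PCs: A@2 B@4

Answer: x=2 y=8 z=1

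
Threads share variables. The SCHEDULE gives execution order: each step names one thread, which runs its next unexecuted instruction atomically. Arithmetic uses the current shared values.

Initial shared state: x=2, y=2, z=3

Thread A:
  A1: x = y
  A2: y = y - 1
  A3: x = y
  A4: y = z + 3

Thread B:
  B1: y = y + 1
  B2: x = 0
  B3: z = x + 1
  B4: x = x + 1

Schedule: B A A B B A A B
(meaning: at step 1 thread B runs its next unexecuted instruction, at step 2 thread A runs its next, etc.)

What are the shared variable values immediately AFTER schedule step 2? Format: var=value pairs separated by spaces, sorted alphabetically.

Answer: x=3 y=3 z=3

Derivation:
Step 1: thread B executes B1 (y = y + 1). Shared: x=2 y=3 z=3. PCs: A@0 B@1
Step 2: thread A executes A1 (x = y). Shared: x=3 y=3 z=3. PCs: A@1 B@1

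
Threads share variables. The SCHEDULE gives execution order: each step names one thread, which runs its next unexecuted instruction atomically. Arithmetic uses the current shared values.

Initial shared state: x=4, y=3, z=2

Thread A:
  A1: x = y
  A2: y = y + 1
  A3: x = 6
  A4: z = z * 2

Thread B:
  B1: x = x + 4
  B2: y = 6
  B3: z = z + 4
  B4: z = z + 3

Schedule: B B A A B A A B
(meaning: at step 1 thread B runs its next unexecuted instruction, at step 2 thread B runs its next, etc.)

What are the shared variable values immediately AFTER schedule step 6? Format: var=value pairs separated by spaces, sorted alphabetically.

Step 1: thread B executes B1 (x = x + 4). Shared: x=8 y=3 z=2. PCs: A@0 B@1
Step 2: thread B executes B2 (y = 6). Shared: x=8 y=6 z=2. PCs: A@0 B@2
Step 3: thread A executes A1 (x = y). Shared: x=6 y=6 z=2. PCs: A@1 B@2
Step 4: thread A executes A2 (y = y + 1). Shared: x=6 y=7 z=2. PCs: A@2 B@2
Step 5: thread B executes B3 (z = z + 4). Shared: x=6 y=7 z=6. PCs: A@2 B@3
Step 6: thread A executes A3 (x = 6). Shared: x=6 y=7 z=6. PCs: A@3 B@3

Answer: x=6 y=7 z=6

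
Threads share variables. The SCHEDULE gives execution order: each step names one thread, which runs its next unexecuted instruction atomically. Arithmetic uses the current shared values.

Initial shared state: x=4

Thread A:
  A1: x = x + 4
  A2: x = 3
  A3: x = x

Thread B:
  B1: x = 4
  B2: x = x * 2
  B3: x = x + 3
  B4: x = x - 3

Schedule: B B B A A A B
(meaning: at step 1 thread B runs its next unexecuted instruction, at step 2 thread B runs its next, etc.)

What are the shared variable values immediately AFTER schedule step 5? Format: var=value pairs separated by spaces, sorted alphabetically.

Answer: x=3

Derivation:
Step 1: thread B executes B1 (x = 4). Shared: x=4. PCs: A@0 B@1
Step 2: thread B executes B2 (x = x * 2). Shared: x=8. PCs: A@0 B@2
Step 3: thread B executes B3 (x = x + 3). Shared: x=11. PCs: A@0 B@3
Step 4: thread A executes A1 (x = x + 4). Shared: x=15. PCs: A@1 B@3
Step 5: thread A executes A2 (x = 3). Shared: x=3. PCs: A@2 B@3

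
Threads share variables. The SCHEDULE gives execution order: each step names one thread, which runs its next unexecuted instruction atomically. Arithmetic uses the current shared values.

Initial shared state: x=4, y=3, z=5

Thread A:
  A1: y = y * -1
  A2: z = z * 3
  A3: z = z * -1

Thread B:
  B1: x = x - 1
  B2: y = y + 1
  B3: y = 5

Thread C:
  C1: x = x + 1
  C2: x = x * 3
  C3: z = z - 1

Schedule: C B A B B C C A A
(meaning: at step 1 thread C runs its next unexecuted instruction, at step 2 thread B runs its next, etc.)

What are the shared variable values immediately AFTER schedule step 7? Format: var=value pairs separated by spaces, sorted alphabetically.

Step 1: thread C executes C1 (x = x + 1). Shared: x=5 y=3 z=5. PCs: A@0 B@0 C@1
Step 2: thread B executes B1 (x = x - 1). Shared: x=4 y=3 z=5. PCs: A@0 B@1 C@1
Step 3: thread A executes A1 (y = y * -1). Shared: x=4 y=-3 z=5. PCs: A@1 B@1 C@1
Step 4: thread B executes B2 (y = y + 1). Shared: x=4 y=-2 z=5. PCs: A@1 B@2 C@1
Step 5: thread B executes B3 (y = 5). Shared: x=4 y=5 z=5. PCs: A@1 B@3 C@1
Step 6: thread C executes C2 (x = x * 3). Shared: x=12 y=5 z=5. PCs: A@1 B@3 C@2
Step 7: thread C executes C3 (z = z - 1). Shared: x=12 y=5 z=4. PCs: A@1 B@3 C@3

Answer: x=12 y=5 z=4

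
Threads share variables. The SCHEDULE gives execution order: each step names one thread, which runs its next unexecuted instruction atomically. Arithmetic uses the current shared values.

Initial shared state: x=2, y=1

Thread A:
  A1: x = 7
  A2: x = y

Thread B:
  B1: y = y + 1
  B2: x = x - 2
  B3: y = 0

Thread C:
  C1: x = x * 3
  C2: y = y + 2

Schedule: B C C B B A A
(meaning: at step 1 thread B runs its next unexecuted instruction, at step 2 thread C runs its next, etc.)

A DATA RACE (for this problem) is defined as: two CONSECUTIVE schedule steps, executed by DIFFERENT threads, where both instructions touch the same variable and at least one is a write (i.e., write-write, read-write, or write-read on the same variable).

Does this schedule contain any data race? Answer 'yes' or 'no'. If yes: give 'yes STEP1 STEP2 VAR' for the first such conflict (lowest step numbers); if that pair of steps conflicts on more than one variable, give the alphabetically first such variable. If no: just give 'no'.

Steps 1,2: B(r=y,w=y) vs C(r=x,w=x). No conflict.
Steps 2,3: same thread (C). No race.
Steps 3,4: C(r=y,w=y) vs B(r=x,w=x). No conflict.
Steps 4,5: same thread (B). No race.
Steps 5,6: B(r=-,w=y) vs A(r=-,w=x). No conflict.
Steps 6,7: same thread (A). No race.

Answer: no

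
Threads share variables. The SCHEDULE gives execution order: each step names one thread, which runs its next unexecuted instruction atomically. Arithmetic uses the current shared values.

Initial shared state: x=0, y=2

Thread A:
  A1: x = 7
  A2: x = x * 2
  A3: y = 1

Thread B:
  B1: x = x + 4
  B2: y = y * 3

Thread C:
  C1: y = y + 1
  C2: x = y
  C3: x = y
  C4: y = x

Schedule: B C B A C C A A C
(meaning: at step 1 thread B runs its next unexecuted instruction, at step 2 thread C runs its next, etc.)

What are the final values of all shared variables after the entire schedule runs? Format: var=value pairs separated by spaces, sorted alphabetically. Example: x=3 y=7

Answer: x=18 y=18

Derivation:
Step 1: thread B executes B1 (x = x + 4). Shared: x=4 y=2. PCs: A@0 B@1 C@0
Step 2: thread C executes C1 (y = y + 1). Shared: x=4 y=3. PCs: A@0 B@1 C@1
Step 3: thread B executes B2 (y = y * 3). Shared: x=4 y=9. PCs: A@0 B@2 C@1
Step 4: thread A executes A1 (x = 7). Shared: x=7 y=9. PCs: A@1 B@2 C@1
Step 5: thread C executes C2 (x = y). Shared: x=9 y=9. PCs: A@1 B@2 C@2
Step 6: thread C executes C3 (x = y). Shared: x=9 y=9. PCs: A@1 B@2 C@3
Step 7: thread A executes A2 (x = x * 2). Shared: x=18 y=9. PCs: A@2 B@2 C@3
Step 8: thread A executes A3 (y = 1). Shared: x=18 y=1. PCs: A@3 B@2 C@3
Step 9: thread C executes C4 (y = x). Shared: x=18 y=18. PCs: A@3 B@2 C@4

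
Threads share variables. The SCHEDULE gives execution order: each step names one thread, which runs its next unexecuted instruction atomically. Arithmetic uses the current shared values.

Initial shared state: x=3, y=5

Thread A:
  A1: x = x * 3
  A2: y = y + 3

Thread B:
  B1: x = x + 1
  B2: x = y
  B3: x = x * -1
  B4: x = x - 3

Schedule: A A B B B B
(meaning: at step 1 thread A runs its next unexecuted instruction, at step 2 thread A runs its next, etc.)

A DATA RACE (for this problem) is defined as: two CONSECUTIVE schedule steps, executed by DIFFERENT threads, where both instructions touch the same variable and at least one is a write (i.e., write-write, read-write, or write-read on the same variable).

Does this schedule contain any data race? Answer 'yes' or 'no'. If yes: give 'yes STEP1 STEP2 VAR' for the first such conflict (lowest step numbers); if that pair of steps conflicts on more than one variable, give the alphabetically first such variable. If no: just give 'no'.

Steps 1,2: same thread (A). No race.
Steps 2,3: A(r=y,w=y) vs B(r=x,w=x). No conflict.
Steps 3,4: same thread (B). No race.
Steps 4,5: same thread (B). No race.
Steps 5,6: same thread (B). No race.

Answer: no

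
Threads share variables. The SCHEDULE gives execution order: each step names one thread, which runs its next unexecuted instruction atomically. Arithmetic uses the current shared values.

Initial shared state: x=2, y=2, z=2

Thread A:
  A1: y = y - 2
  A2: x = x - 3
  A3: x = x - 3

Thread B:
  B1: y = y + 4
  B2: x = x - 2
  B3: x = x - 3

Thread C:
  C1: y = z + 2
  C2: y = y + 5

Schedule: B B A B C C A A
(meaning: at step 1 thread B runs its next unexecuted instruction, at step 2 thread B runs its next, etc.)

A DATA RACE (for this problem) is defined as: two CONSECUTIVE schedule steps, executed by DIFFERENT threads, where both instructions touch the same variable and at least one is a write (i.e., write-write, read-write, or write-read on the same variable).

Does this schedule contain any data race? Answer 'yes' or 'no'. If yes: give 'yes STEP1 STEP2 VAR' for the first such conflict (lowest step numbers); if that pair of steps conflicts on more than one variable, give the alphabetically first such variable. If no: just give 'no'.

Steps 1,2: same thread (B). No race.
Steps 2,3: B(r=x,w=x) vs A(r=y,w=y). No conflict.
Steps 3,4: A(r=y,w=y) vs B(r=x,w=x). No conflict.
Steps 4,5: B(r=x,w=x) vs C(r=z,w=y). No conflict.
Steps 5,6: same thread (C). No race.
Steps 6,7: C(r=y,w=y) vs A(r=x,w=x). No conflict.
Steps 7,8: same thread (A). No race.

Answer: no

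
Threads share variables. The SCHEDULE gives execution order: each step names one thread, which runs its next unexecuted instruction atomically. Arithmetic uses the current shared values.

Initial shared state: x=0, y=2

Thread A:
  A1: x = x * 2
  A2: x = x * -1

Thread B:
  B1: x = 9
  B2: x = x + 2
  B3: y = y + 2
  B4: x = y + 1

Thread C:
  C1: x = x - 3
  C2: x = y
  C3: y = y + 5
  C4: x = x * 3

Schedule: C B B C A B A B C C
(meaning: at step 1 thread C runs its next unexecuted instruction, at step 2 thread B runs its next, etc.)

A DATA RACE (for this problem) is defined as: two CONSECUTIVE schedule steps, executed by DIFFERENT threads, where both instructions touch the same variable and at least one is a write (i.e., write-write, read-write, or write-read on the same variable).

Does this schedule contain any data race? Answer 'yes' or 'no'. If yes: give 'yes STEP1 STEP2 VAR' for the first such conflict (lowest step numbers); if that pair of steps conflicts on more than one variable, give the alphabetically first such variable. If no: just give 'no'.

Steps 1,2: C(x = x - 3) vs B(x = 9). RACE on x (W-W).
Steps 2,3: same thread (B). No race.
Steps 3,4: B(x = x + 2) vs C(x = y). RACE on x (W-W).
Steps 4,5: C(x = y) vs A(x = x * 2). RACE on x (W-W).
Steps 5,6: A(r=x,w=x) vs B(r=y,w=y). No conflict.
Steps 6,7: B(r=y,w=y) vs A(r=x,w=x). No conflict.
Steps 7,8: A(x = x * -1) vs B(x = y + 1). RACE on x (W-W).
Steps 8,9: B(x = y + 1) vs C(y = y + 5). RACE on y (R-W).
Steps 9,10: same thread (C). No race.
First conflict at steps 1,2.

Answer: yes 1 2 x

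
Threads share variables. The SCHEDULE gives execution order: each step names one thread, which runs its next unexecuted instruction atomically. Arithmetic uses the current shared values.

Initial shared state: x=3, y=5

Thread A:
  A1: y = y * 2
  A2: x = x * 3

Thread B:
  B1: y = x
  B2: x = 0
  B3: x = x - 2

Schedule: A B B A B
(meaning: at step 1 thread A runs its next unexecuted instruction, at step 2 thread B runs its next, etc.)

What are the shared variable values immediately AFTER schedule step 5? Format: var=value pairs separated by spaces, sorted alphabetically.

Answer: x=-2 y=3

Derivation:
Step 1: thread A executes A1 (y = y * 2). Shared: x=3 y=10. PCs: A@1 B@0
Step 2: thread B executes B1 (y = x). Shared: x=3 y=3. PCs: A@1 B@1
Step 3: thread B executes B2 (x = 0). Shared: x=0 y=3. PCs: A@1 B@2
Step 4: thread A executes A2 (x = x * 3). Shared: x=0 y=3. PCs: A@2 B@2
Step 5: thread B executes B3 (x = x - 2). Shared: x=-2 y=3. PCs: A@2 B@3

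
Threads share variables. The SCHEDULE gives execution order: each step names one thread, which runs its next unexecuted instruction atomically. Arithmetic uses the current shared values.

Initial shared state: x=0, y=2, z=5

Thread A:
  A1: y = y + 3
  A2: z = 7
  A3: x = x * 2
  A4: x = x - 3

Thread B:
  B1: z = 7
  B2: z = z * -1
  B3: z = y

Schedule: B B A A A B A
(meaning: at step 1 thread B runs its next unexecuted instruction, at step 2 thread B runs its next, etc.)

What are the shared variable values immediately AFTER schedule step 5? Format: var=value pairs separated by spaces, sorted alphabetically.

Answer: x=0 y=5 z=7

Derivation:
Step 1: thread B executes B1 (z = 7). Shared: x=0 y=2 z=7. PCs: A@0 B@1
Step 2: thread B executes B2 (z = z * -1). Shared: x=0 y=2 z=-7. PCs: A@0 B@2
Step 3: thread A executes A1 (y = y + 3). Shared: x=0 y=5 z=-7. PCs: A@1 B@2
Step 4: thread A executes A2 (z = 7). Shared: x=0 y=5 z=7. PCs: A@2 B@2
Step 5: thread A executes A3 (x = x * 2). Shared: x=0 y=5 z=7. PCs: A@3 B@2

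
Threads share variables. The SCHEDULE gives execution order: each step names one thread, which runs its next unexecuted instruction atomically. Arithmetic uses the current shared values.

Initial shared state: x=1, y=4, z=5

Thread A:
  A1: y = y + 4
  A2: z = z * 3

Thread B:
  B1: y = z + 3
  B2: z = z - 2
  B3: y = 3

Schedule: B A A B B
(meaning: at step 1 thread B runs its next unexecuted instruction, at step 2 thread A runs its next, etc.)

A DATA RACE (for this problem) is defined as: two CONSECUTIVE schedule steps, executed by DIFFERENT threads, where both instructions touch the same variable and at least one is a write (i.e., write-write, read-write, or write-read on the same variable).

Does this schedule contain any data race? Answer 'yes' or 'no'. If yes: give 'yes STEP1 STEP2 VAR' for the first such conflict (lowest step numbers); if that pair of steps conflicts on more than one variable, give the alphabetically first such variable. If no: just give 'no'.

Answer: yes 1 2 y

Derivation:
Steps 1,2: B(y = z + 3) vs A(y = y + 4). RACE on y (W-W).
Steps 2,3: same thread (A). No race.
Steps 3,4: A(z = z * 3) vs B(z = z - 2). RACE on z (W-W).
Steps 4,5: same thread (B). No race.
First conflict at steps 1,2.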